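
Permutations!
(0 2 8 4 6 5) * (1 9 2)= (0 1 9 2 8 4 6 5)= [1, 9, 8, 3, 6, 0, 5, 7, 4, 2]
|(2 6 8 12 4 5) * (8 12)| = |(2 6 12 4 5)| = 5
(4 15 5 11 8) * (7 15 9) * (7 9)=(4 7 15 5 11 8)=[0, 1, 2, 3, 7, 11, 6, 15, 4, 9, 10, 8, 12, 13, 14, 5]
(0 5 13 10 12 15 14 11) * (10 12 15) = (0 5 13 12 10 15 14 11) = [5, 1, 2, 3, 4, 13, 6, 7, 8, 9, 15, 0, 10, 12, 11, 14]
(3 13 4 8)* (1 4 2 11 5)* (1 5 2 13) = (13)(1 4 8 3)(2 11) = [0, 4, 11, 1, 8, 5, 6, 7, 3, 9, 10, 2, 12, 13]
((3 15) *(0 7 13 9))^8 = (15)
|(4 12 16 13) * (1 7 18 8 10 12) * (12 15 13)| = 8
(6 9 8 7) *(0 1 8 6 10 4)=(0 1 8 7 10 4)(6 9)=[1, 8, 2, 3, 0, 5, 9, 10, 7, 6, 4]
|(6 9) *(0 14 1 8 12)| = 10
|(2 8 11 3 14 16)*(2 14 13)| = 10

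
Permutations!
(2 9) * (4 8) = (2 9)(4 8) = [0, 1, 9, 3, 8, 5, 6, 7, 4, 2]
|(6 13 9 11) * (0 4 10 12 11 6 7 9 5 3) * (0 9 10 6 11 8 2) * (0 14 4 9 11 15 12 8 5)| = |(0 9 15 12 5 3 11 7 10 8 2 14 4 6 13)| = 15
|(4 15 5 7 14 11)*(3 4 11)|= |(3 4 15 5 7 14)|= 6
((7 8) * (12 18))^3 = (7 8)(12 18)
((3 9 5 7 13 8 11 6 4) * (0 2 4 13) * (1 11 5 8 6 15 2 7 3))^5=((0 7)(1 11 15 2 4)(3 9 8 5)(6 13))^5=(15)(0 7)(3 9 8 5)(6 13)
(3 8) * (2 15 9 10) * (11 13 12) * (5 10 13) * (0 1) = [1, 0, 15, 8, 4, 10, 6, 7, 3, 13, 2, 5, 11, 12, 14, 9] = (0 1)(2 15 9 13 12 11 5 10)(3 8)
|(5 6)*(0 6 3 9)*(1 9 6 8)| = 12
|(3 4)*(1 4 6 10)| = |(1 4 3 6 10)| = 5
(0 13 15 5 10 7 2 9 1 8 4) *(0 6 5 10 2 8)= [13, 0, 9, 3, 6, 2, 5, 8, 4, 1, 7, 11, 12, 15, 14, 10]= (0 13 15 10 7 8 4 6 5 2 9 1)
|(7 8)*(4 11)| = |(4 11)(7 8)| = 2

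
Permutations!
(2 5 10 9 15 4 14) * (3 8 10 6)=(2 5 6 3 8 10 9 15 4 14)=[0, 1, 5, 8, 14, 6, 3, 7, 10, 15, 9, 11, 12, 13, 2, 4]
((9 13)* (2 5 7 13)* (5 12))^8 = ((2 12 5 7 13 9))^8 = (2 5 13)(7 9 12)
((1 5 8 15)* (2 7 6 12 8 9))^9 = (15)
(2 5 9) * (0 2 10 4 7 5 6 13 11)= (0 2 6 13 11)(4 7 5 9 10)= [2, 1, 6, 3, 7, 9, 13, 5, 8, 10, 4, 0, 12, 11]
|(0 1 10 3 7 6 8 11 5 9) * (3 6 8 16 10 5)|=|(0 1 5 9)(3 7 8 11)(6 16 10)|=12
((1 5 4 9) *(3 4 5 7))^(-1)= (1 9 4 3 7)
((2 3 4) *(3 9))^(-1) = (2 4 3 9)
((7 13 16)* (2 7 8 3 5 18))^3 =(2 16 5 7 8 18 13 3)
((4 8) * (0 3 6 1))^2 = (8)(0 6)(1 3)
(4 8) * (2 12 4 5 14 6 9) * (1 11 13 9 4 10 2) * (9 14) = (1 11 13 14 6 4 8 5 9)(2 12 10) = [0, 11, 12, 3, 8, 9, 4, 7, 5, 1, 2, 13, 10, 14, 6]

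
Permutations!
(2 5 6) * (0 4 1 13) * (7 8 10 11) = (0 4 1 13)(2 5 6)(7 8 10 11) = [4, 13, 5, 3, 1, 6, 2, 8, 10, 9, 11, 7, 12, 0]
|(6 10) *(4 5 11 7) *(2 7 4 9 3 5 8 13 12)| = |(2 7 9 3 5 11 4 8 13 12)(6 10)| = 10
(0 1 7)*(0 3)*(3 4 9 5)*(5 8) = (0 1 7 4 9 8 5 3) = [1, 7, 2, 0, 9, 3, 6, 4, 5, 8]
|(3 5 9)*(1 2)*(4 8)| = 6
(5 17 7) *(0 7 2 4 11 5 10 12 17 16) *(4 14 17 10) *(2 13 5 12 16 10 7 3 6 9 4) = [3, 1, 14, 6, 11, 10, 9, 2, 8, 4, 16, 12, 7, 5, 17, 15, 0, 13] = (0 3 6 9 4 11 12 7 2 14 17 13 5 10 16)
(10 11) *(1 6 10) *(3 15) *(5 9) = (1 6 10 11)(3 15)(5 9) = [0, 6, 2, 15, 4, 9, 10, 7, 8, 5, 11, 1, 12, 13, 14, 3]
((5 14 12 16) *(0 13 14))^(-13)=(0 5 16 12 14 13)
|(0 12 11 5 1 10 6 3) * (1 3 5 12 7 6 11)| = |(0 7 6 5 3)(1 10 11 12)| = 20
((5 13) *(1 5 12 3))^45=(13)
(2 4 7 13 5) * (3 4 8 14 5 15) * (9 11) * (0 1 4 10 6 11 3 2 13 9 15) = (0 1 4 7 9 3 10 6 11 15 2 8 14 5 13) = [1, 4, 8, 10, 7, 13, 11, 9, 14, 3, 6, 15, 12, 0, 5, 2]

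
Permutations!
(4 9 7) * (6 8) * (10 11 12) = (4 9 7)(6 8)(10 11 12) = [0, 1, 2, 3, 9, 5, 8, 4, 6, 7, 11, 12, 10]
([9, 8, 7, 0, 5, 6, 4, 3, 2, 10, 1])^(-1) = [3, 10, 8, 7, 6, 4, 5, 2, 1, 0, 9]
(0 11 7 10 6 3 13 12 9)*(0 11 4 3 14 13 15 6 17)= (0 4 3 15 6 14 13 12 9 11 7 10 17)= [4, 1, 2, 15, 3, 5, 14, 10, 8, 11, 17, 7, 9, 12, 13, 6, 16, 0]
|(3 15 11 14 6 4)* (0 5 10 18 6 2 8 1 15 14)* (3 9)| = 14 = |(0 5 10 18 6 4 9 3 14 2 8 1 15 11)|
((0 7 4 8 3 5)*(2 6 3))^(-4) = (0 2)(3 4)(5 8)(6 7)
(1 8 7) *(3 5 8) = (1 3 5 8 7) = [0, 3, 2, 5, 4, 8, 6, 1, 7]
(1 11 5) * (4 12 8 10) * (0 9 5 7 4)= (0 9 5 1 11 7 4 12 8 10)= [9, 11, 2, 3, 12, 1, 6, 4, 10, 5, 0, 7, 8]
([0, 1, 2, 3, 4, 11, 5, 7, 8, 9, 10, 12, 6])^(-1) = [0, 1, 2, 3, 4, 6, 12, 7, 8, 9, 10, 5, 11]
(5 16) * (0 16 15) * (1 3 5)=(0 16 1 3 5 15)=[16, 3, 2, 5, 4, 15, 6, 7, 8, 9, 10, 11, 12, 13, 14, 0, 1]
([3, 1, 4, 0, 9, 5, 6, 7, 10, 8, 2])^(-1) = [3, 1, 10, 0, 2, 5, 6, 7, 9, 4, 8]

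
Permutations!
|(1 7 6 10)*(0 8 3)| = 12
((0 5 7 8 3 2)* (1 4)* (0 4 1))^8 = (0 5 7 8 3 2 4) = ((0 5 7 8 3 2 4))^8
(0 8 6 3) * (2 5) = [8, 1, 5, 0, 4, 2, 3, 7, 6] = (0 8 6 3)(2 5)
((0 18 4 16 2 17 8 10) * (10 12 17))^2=((0 18 4 16 2 10)(8 12 17))^2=(0 4 2)(8 17 12)(10 18 16)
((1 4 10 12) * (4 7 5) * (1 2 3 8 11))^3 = (1 4 2 11 5 12 8 7 10 3)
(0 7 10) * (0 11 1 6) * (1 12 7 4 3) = (0 4 3 1 6)(7 10 11 12) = [4, 6, 2, 1, 3, 5, 0, 10, 8, 9, 11, 12, 7]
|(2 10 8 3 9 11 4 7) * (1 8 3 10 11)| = 20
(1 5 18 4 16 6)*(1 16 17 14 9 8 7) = (1 5 18 4 17 14 9 8 7)(6 16) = [0, 5, 2, 3, 17, 18, 16, 1, 7, 8, 10, 11, 12, 13, 9, 15, 6, 14, 4]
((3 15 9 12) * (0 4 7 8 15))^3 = ((0 4 7 8 15 9 12 3))^3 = (0 8 12 4 15 3 7 9)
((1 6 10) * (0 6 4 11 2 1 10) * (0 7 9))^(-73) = (0 9 7 6)(1 2 11 4)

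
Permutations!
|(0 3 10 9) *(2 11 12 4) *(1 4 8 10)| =|(0 3 1 4 2 11 12 8 10 9)| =10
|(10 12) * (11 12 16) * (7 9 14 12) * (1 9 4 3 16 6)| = |(1 9 14 12 10 6)(3 16 11 7 4)| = 30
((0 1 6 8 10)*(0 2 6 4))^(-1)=((0 1 4)(2 6 8 10))^(-1)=(0 4 1)(2 10 8 6)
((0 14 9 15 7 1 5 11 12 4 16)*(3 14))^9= ((0 3 14 9 15 7 1 5 11 12 4 16))^9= (0 12 1 9)(3 4 5 15)(7 14 16 11)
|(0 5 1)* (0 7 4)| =5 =|(0 5 1 7 4)|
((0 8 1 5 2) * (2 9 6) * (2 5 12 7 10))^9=(0 1 7 2 8 12 10)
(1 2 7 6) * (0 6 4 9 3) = (0 6 1 2 7 4 9 3) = [6, 2, 7, 0, 9, 5, 1, 4, 8, 3]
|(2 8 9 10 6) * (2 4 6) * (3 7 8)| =6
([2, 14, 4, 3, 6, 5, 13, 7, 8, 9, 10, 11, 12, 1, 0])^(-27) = (0 2 4 6 13 1 14)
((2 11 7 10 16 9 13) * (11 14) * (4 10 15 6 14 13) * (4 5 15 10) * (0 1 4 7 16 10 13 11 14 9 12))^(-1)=(0 12 16 11 2 13 7 4 1)(5 9 6 15)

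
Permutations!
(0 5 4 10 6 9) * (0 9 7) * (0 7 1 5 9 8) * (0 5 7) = (0 9 8 5 4 10 6 1 7) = [9, 7, 2, 3, 10, 4, 1, 0, 5, 8, 6]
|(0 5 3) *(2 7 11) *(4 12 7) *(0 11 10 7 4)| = 10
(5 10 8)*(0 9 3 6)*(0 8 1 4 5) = [9, 4, 2, 6, 5, 10, 8, 7, 0, 3, 1] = (0 9 3 6 8)(1 4 5 10)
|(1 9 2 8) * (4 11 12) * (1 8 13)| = 12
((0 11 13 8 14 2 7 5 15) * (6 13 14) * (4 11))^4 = (0 2)(4 7)(5 11)(6 13 8)(14 15)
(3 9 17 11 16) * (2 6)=[0, 1, 6, 9, 4, 5, 2, 7, 8, 17, 10, 16, 12, 13, 14, 15, 3, 11]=(2 6)(3 9 17 11 16)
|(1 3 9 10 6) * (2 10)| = |(1 3 9 2 10 6)| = 6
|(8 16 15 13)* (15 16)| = 3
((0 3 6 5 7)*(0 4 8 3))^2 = (3 5 4)(6 7 8)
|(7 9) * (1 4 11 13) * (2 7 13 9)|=10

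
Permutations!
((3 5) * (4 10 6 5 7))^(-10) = ((3 7 4 10 6 5))^(-10) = (3 4 6)(5 7 10)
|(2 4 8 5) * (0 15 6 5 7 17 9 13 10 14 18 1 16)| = |(0 15 6 5 2 4 8 7 17 9 13 10 14 18 1 16)| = 16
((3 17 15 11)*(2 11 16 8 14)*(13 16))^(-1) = (2 14 8 16 13 15 17 3 11)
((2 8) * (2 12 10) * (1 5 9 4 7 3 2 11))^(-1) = ((1 5 9 4 7 3 2 8 12 10 11))^(-1) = (1 11 10 12 8 2 3 7 4 9 5)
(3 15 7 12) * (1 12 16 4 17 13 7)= [0, 12, 2, 15, 17, 5, 6, 16, 8, 9, 10, 11, 3, 7, 14, 1, 4, 13]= (1 12 3 15)(4 17 13 7 16)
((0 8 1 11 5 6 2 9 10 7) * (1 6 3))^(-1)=((0 8 6 2 9 10 7)(1 11 5 3))^(-1)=(0 7 10 9 2 6 8)(1 3 5 11)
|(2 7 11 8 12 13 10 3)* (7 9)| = 9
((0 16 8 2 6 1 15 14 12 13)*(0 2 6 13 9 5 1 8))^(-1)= ((0 16)(1 15 14 12 9 5)(2 13)(6 8))^(-1)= (0 16)(1 5 9 12 14 15)(2 13)(6 8)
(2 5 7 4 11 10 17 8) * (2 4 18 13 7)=(2 5)(4 11 10 17 8)(7 18 13)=[0, 1, 5, 3, 11, 2, 6, 18, 4, 9, 17, 10, 12, 7, 14, 15, 16, 8, 13]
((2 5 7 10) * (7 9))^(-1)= (2 10 7 9 5)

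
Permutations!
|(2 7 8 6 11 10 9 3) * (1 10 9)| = 14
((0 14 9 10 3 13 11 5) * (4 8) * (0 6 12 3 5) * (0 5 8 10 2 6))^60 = ((0 14 9 2 6 12 3 13 11 5)(4 10 8))^60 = (14)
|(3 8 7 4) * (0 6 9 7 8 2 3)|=|(0 6 9 7 4)(2 3)|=10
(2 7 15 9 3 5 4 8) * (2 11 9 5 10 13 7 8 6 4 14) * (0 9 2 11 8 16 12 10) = (0 9 3)(2 16 12 10 13 7 15 5 14 11)(4 6) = [9, 1, 16, 0, 6, 14, 4, 15, 8, 3, 13, 2, 10, 7, 11, 5, 12]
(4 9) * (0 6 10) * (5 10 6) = [5, 1, 2, 3, 9, 10, 6, 7, 8, 4, 0] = (0 5 10)(4 9)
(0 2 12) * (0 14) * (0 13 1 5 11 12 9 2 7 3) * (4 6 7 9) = (0 9 2 4 6 7 3)(1 5 11 12 14 13) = [9, 5, 4, 0, 6, 11, 7, 3, 8, 2, 10, 12, 14, 1, 13]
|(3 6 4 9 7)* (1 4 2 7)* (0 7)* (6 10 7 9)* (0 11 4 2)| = 21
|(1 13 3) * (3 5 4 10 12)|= 7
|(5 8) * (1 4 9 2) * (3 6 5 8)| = |(1 4 9 2)(3 6 5)| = 12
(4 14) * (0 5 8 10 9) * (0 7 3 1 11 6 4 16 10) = (0 5 8)(1 11 6 4 14 16 10 9 7 3) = [5, 11, 2, 1, 14, 8, 4, 3, 0, 7, 9, 6, 12, 13, 16, 15, 10]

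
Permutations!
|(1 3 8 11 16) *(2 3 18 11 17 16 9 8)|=|(1 18 11 9 8 17 16)(2 3)|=14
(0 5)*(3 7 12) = (0 5)(3 7 12) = [5, 1, 2, 7, 4, 0, 6, 12, 8, 9, 10, 11, 3]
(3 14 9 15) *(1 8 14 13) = (1 8 14 9 15 3 13) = [0, 8, 2, 13, 4, 5, 6, 7, 14, 15, 10, 11, 12, 1, 9, 3]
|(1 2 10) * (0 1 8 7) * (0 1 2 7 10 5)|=|(0 2 5)(1 7)(8 10)|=6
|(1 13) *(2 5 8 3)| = |(1 13)(2 5 8 3)| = 4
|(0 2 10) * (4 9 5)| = |(0 2 10)(4 9 5)| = 3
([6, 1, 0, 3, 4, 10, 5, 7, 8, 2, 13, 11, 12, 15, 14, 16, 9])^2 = [5, 1, 6, 3, 4, 13, 10, 7, 8, 0, 15, 11, 12, 16, 14, 9, 2]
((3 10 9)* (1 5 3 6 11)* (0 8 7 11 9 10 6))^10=(0 8 7 11 1 5 3 6 9)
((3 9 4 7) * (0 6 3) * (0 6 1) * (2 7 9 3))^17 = ((0 1)(2 7 6)(4 9))^17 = (0 1)(2 6 7)(4 9)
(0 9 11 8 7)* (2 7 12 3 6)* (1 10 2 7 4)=(0 9 11 8 12 3 6 7)(1 10 2 4)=[9, 10, 4, 6, 1, 5, 7, 0, 12, 11, 2, 8, 3]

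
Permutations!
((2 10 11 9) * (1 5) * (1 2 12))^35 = (12)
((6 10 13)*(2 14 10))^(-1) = (2 6 13 10 14)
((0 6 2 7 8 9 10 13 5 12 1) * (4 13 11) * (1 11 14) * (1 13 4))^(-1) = ((0 6 2 7 8 9 10 14 13 5 12 11 1))^(-1) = (0 1 11 12 5 13 14 10 9 8 7 2 6)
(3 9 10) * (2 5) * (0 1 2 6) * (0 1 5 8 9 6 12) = (0 5 12)(1 2 8 9 10 3 6) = [5, 2, 8, 6, 4, 12, 1, 7, 9, 10, 3, 11, 0]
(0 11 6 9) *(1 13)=(0 11 6 9)(1 13)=[11, 13, 2, 3, 4, 5, 9, 7, 8, 0, 10, 6, 12, 1]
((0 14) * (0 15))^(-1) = (0 15 14)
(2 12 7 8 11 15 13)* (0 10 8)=[10, 1, 12, 3, 4, 5, 6, 0, 11, 9, 8, 15, 7, 2, 14, 13]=(0 10 8 11 15 13 2 12 7)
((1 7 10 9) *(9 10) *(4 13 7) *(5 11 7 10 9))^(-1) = ((1 4 13 10 9)(5 11 7))^(-1) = (1 9 10 13 4)(5 7 11)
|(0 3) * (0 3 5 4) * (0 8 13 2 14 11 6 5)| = 8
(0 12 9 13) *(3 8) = [12, 1, 2, 8, 4, 5, 6, 7, 3, 13, 10, 11, 9, 0] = (0 12 9 13)(3 8)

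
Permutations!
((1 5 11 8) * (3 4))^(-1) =((1 5 11 8)(3 4))^(-1) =(1 8 11 5)(3 4)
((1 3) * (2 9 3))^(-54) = (1 9)(2 3)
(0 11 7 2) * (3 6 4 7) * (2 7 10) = (0 11 3 6 4 10 2) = [11, 1, 0, 6, 10, 5, 4, 7, 8, 9, 2, 3]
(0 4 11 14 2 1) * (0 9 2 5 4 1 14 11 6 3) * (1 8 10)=[8, 9, 14, 0, 6, 4, 3, 7, 10, 2, 1, 11, 12, 13, 5]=(0 8 10 1 9 2 14 5 4 6 3)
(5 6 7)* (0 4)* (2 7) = (0 4)(2 7 5 6) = [4, 1, 7, 3, 0, 6, 2, 5]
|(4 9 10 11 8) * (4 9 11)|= |(4 11 8 9 10)|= 5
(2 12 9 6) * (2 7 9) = [0, 1, 12, 3, 4, 5, 7, 9, 8, 6, 10, 11, 2] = (2 12)(6 7 9)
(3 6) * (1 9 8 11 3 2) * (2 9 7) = (1 7 2)(3 6 9 8 11) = [0, 7, 1, 6, 4, 5, 9, 2, 11, 8, 10, 3]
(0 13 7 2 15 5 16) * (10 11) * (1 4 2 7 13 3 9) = [3, 4, 15, 9, 2, 16, 6, 7, 8, 1, 11, 10, 12, 13, 14, 5, 0] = (0 3 9 1 4 2 15 5 16)(10 11)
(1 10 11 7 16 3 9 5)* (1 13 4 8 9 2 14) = [0, 10, 14, 2, 8, 13, 6, 16, 9, 5, 11, 7, 12, 4, 1, 15, 3] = (1 10 11 7 16 3 2 14)(4 8 9 5 13)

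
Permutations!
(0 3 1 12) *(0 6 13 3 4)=(0 4)(1 12 6 13 3)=[4, 12, 2, 1, 0, 5, 13, 7, 8, 9, 10, 11, 6, 3]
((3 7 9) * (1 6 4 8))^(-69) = ((1 6 4 8)(3 7 9))^(-69) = (9)(1 8 4 6)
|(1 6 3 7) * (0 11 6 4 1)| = |(0 11 6 3 7)(1 4)| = 10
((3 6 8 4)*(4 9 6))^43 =((3 4)(6 8 9))^43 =(3 4)(6 8 9)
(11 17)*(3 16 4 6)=(3 16 4 6)(11 17)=[0, 1, 2, 16, 6, 5, 3, 7, 8, 9, 10, 17, 12, 13, 14, 15, 4, 11]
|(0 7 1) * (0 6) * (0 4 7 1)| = |(0 1 6 4 7)| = 5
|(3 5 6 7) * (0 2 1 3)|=7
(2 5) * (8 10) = [0, 1, 5, 3, 4, 2, 6, 7, 10, 9, 8] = (2 5)(8 10)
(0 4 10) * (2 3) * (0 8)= (0 4 10 8)(2 3)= [4, 1, 3, 2, 10, 5, 6, 7, 0, 9, 8]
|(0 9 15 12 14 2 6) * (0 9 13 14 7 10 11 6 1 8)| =42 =|(0 13 14 2 1 8)(6 9 15 12 7 10 11)|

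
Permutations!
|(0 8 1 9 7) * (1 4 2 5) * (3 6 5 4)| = |(0 8 3 6 5 1 9 7)(2 4)| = 8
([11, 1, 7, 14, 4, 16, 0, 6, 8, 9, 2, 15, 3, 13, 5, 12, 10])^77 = (0 14 7 12 10 11 5 6 3 2 15 16)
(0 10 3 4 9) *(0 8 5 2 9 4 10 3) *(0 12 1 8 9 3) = (1 8 5 2 3 10 12) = [0, 8, 3, 10, 4, 2, 6, 7, 5, 9, 12, 11, 1]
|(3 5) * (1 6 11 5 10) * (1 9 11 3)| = 7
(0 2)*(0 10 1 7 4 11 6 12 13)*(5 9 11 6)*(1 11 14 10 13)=[2, 7, 13, 3, 6, 9, 12, 4, 8, 14, 11, 5, 1, 0, 10]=(0 2 13)(1 7 4 6 12)(5 9 14 10 11)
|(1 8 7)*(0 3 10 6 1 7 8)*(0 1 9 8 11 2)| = 8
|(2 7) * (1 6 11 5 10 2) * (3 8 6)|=|(1 3 8 6 11 5 10 2 7)|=9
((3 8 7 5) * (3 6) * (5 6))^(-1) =((3 8 7 6))^(-1) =(3 6 7 8)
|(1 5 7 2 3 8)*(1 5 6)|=|(1 6)(2 3 8 5 7)|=10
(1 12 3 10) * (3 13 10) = (1 12 13 10) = [0, 12, 2, 3, 4, 5, 6, 7, 8, 9, 1, 11, 13, 10]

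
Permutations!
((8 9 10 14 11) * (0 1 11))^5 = ((0 1 11 8 9 10 14))^5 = (0 10 8 1 14 9 11)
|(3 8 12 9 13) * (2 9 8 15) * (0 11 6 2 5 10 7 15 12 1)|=20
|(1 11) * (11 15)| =|(1 15 11)| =3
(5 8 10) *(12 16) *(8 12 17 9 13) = (5 12 16 17 9 13 8 10) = [0, 1, 2, 3, 4, 12, 6, 7, 10, 13, 5, 11, 16, 8, 14, 15, 17, 9]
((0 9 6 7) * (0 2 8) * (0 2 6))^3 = (0 9)(2 8)(6 7) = ((0 9)(2 8)(6 7))^3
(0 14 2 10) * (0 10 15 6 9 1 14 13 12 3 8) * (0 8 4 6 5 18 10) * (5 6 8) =(0 13 12 3 4 8 5 18 10)(1 14 2 15 6 9) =[13, 14, 15, 4, 8, 18, 9, 7, 5, 1, 0, 11, 3, 12, 2, 6, 16, 17, 10]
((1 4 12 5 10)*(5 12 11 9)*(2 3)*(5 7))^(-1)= ((12)(1 4 11 9 7 5 10)(2 3))^(-1)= (12)(1 10 5 7 9 11 4)(2 3)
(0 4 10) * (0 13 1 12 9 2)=[4, 12, 0, 3, 10, 5, 6, 7, 8, 2, 13, 11, 9, 1]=(0 4 10 13 1 12 9 2)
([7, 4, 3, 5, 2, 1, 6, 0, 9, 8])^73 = [7, 3, 1, 4, 5, 2, 6, 0, 9, 8]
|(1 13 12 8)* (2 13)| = |(1 2 13 12 8)| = 5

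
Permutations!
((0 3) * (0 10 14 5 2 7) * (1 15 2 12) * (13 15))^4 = ((0 3 10 14 5 12 1 13 15 2 7))^4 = (0 5 15 3 12 2 10 1 7 14 13)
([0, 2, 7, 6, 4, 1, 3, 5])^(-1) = [0, 5, 1, 6, 4, 7, 3, 2]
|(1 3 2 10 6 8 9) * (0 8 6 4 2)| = 15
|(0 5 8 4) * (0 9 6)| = |(0 5 8 4 9 6)| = 6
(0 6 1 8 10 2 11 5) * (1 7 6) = (0 1 8 10 2 11 5)(6 7) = [1, 8, 11, 3, 4, 0, 7, 6, 10, 9, 2, 5]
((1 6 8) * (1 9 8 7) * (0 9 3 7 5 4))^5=(0 1 9 6 8 5 3 4 7)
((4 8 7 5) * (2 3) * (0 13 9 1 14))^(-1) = ((0 13 9 1 14)(2 3)(4 8 7 5))^(-1) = (0 14 1 9 13)(2 3)(4 5 7 8)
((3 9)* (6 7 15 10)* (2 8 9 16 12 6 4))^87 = (2 4 10 15 7 6 12 16 3 9 8)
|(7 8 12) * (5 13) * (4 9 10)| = 6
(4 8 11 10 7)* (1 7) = (1 7 4 8 11 10) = [0, 7, 2, 3, 8, 5, 6, 4, 11, 9, 1, 10]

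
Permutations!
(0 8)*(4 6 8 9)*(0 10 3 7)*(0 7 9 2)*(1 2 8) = (0 8 10 3 9 4 6 1 2) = [8, 2, 0, 9, 6, 5, 1, 7, 10, 4, 3]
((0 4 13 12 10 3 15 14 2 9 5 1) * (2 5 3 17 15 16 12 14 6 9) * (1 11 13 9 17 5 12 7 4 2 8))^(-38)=((0 2 8 1)(3 16 7 4 9)(5 11 13 14 12 10)(6 17 15))^(-38)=(0 8)(1 2)(3 7 9 16 4)(5 12 13)(6 17 15)(10 14 11)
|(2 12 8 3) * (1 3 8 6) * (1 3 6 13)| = 6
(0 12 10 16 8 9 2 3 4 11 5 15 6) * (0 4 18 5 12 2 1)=[2, 0, 3, 18, 11, 15, 4, 7, 9, 1, 16, 12, 10, 13, 14, 6, 8, 17, 5]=(0 2 3 18 5 15 6 4 11 12 10 16 8 9 1)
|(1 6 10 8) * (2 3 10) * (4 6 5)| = 8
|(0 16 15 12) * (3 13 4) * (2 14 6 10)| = 12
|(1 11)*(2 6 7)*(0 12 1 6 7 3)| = 6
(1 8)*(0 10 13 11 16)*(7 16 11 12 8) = (0 10 13 12 8 1 7 16) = [10, 7, 2, 3, 4, 5, 6, 16, 1, 9, 13, 11, 8, 12, 14, 15, 0]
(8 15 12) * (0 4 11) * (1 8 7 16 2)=(0 4 11)(1 8 15 12 7 16 2)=[4, 8, 1, 3, 11, 5, 6, 16, 15, 9, 10, 0, 7, 13, 14, 12, 2]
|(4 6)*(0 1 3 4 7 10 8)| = 8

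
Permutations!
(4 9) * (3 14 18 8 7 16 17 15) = (3 14 18 8 7 16 17 15)(4 9) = [0, 1, 2, 14, 9, 5, 6, 16, 7, 4, 10, 11, 12, 13, 18, 3, 17, 15, 8]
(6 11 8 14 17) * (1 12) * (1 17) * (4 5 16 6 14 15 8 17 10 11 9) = (1 12 10 11 17 14)(4 5 16 6 9)(8 15) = [0, 12, 2, 3, 5, 16, 9, 7, 15, 4, 11, 17, 10, 13, 1, 8, 6, 14]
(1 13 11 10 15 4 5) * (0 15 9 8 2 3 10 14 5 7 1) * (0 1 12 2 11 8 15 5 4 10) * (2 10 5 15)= [15, 13, 3, 0, 7, 1, 6, 12, 11, 2, 9, 14, 10, 8, 4, 5]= (0 15 5 1 13 8 11 14 4 7 12 10 9 2 3)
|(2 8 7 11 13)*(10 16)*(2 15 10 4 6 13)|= 12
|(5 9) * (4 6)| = |(4 6)(5 9)| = 2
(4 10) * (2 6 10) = (2 6 10 4) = [0, 1, 6, 3, 2, 5, 10, 7, 8, 9, 4]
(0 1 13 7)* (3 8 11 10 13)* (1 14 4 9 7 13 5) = (0 14 4 9 7)(1 3 8 11 10 5) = [14, 3, 2, 8, 9, 1, 6, 0, 11, 7, 5, 10, 12, 13, 4]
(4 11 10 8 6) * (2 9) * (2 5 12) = (2 9 5 12)(4 11 10 8 6) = [0, 1, 9, 3, 11, 12, 4, 7, 6, 5, 8, 10, 2]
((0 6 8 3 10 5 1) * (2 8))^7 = (0 1 5 10 3 8 2 6)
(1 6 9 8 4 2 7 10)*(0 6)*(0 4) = (0 6 9 8)(1 4 2 7 10) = [6, 4, 7, 3, 2, 5, 9, 10, 0, 8, 1]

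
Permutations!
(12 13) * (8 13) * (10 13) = [0, 1, 2, 3, 4, 5, 6, 7, 10, 9, 13, 11, 8, 12] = (8 10 13 12)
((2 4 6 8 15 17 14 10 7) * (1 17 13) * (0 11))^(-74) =((0 11)(1 17 14 10 7 2 4 6 8 15 13))^(-74) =(1 10 4 15 17 7 6 13 14 2 8)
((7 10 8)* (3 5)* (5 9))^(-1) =(3 5 9)(7 8 10)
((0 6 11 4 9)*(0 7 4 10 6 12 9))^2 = ((0 12 9 7 4)(6 11 10))^2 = (0 9 4 12 7)(6 10 11)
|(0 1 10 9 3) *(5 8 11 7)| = |(0 1 10 9 3)(5 8 11 7)| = 20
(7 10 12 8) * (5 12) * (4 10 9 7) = (4 10 5 12 8)(7 9) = [0, 1, 2, 3, 10, 12, 6, 9, 4, 7, 5, 11, 8]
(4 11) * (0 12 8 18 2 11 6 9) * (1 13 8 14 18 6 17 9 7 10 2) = (0 12 14 18 1 13 8 6 7 10 2 11 4 17 9) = [12, 13, 11, 3, 17, 5, 7, 10, 6, 0, 2, 4, 14, 8, 18, 15, 16, 9, 1]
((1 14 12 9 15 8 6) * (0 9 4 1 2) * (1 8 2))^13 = (0 9 15 2)(1 14 12 4 8 6)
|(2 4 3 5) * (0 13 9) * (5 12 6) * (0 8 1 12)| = 11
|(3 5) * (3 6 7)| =4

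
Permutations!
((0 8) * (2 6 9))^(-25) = (0 8)(2 9 6)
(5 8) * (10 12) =(5 8)(10 12) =[0, 1, 2, 3, 4, 8, 6, 7, 5, 9, 12, 11, 10]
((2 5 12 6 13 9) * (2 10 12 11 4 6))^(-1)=(2 12 10 9 13 6 4 11 5)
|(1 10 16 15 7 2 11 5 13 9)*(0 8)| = 10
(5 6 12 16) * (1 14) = (1 14)(5 6 12 16) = [0, 14, 2, 3, 4, 6, 12, 7, 8, 9, 10, 11, 16, 13, 1, 15, 5]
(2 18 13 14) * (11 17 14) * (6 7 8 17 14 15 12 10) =[0, 1, 18, 3, 4, 5, 7, 8, 17, 9, 6, 14, 10, 11, 2, 12, 16, 15, 13] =(2 18 13 11 14)(6 7 8 17 15 12 10)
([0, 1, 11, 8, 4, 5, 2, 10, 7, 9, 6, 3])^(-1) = (2 6 10 7 8 3 11)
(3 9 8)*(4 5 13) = (3 9 8)(4 5 13) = [0, 1, 2, 9, 5, 13, 6, 7, 3, 8, 10, 11, 12, 4]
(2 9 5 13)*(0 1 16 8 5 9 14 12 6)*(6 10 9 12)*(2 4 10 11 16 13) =(0 1 13 4 10 9 12 11 16 8 5 2 14 6) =[1, 13, 14, 3, 10, 2, 0, 7, 5, 12, 9, 16, 11, 4, 6, 15, 8]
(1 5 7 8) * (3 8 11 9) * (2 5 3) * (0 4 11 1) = (0 4 11 9 2 5 7 1 3 8) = [4, 3, 5, 8, 11, 7, 6, 1, 0, 2, 10, 9]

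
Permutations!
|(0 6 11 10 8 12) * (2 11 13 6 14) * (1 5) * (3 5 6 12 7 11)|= 36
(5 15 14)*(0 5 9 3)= (0 5 15 14 9 3)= [5, 1, 2, 0, 4, 15, 6, 7, 8, 3, 10, 11, 12, 13, 9, 14]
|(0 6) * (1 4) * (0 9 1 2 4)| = |(0 6 9 1)(2 4)| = 4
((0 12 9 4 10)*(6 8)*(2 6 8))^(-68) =((0 12 9 4 10)(2 6))^(-68) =(0 9 10 12 4)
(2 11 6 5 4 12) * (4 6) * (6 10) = (2 11 4 12)(5 10 6) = [0, 1, 11, 3, 12, 10, 5, 7, 8, 9, 6, 4, 2]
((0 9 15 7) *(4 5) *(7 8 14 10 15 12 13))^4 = ((0 9 12 13 7)(4 5)(8 14 10 15))^4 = (15)(0 7 13 12 9)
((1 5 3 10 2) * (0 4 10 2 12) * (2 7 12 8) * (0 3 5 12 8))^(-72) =((0 4 10)(1 12 3 7 8 2))^(-72) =(12)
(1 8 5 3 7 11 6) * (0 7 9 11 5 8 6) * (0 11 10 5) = (11)(0 7)(1 6)(3 9 10 5) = [7, 6, 2, 9, 4, 3, 1, 0, 8, 10, 5, 11]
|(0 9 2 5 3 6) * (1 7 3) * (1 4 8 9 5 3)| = 8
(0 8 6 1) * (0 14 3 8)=(1 14 3 8 6)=[0, 14, 2, 8, 4, 5, 1, 7, 6, 9, 10, 11, 12, 13, 3]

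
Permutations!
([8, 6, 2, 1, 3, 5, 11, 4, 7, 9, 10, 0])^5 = [1, 7, 2, 8, 0, 5, 4, 11, 6, 9, 10, 3]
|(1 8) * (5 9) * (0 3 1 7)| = 10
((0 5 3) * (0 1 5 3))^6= ((0 3 1 5))^6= (0 1)(3 5)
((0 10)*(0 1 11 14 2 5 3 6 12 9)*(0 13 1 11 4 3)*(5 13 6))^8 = ((0 10 11 14 2 13 1 4 3 5)(6 12 9))^8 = (0 3 1 2 11)(4 13 14 10 5)(6 9 12)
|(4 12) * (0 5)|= 2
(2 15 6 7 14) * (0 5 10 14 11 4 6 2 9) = [5, 1, 15, 3, 6, 10, 7, 11, 8, 0, 14, 4, 12, 13, 9, 2] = (0 5 10 14 9)(2 15)(4 6 7 11)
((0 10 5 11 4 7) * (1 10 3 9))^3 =((0 3 9 1 10 5 11 4 7))^3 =(0 1 11)(3 10 4)(5 7 9)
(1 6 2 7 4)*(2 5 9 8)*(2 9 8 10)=(1 6 5 8 9 10 2 7 4)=[0, 6, 7, 3, 1, 8, 5, 4, 9, 10, 2]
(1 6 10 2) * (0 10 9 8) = (0 10 2 1 6 9 8) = [10, 6, 1, 3, 4, 5, 9, 7, 0, 8, 2]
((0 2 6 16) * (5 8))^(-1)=((0 2 6 16)(5 8))^(-1)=(0 16 6 2)(5 8)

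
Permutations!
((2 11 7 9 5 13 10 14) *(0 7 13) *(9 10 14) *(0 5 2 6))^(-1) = (0 6 14 13 11 2 9 10 7)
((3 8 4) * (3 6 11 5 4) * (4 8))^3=((3 4 6 11 5 8))^3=(3 11)(4 5)(6 8)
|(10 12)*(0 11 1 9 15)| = |(0 11 1 9 15)(10 12)| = 10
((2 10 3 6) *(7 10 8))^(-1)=((2 8 7 10 3 6))^(-1)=(2 6 3 10 7 8)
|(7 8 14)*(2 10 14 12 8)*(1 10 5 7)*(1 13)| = |(1 10 14 13)(2 5 7)(8 12)| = 12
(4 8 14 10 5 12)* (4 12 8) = (5 8 14 10) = [0, 1, 2, 3, 4, 8, 6, 7, 14, 9, 5, 11, 12, 13, 10]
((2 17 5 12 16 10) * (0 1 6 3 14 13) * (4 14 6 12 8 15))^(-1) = ((0 1 12 16 10 2 17 5 8 15 4 14 13)(3 6))^(-1) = (0 13 14 4 15 8 5 17 2 10 16 12 1)(3 6)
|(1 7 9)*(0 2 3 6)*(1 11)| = 4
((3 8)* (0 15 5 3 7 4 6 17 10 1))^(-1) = (0 1 10 17 6 4 7 8 3 5 15)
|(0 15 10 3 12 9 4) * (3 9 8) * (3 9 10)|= |(0 15 3 12 8 9 4)|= 7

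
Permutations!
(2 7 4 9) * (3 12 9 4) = [0, 1, 7, 12, 4, 5, 6, 3, 8, 2, 10, 11, 9] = (2 7 3 12 9)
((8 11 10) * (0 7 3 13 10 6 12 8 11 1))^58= (0 8 6 10 3)(1 12 11 13 7)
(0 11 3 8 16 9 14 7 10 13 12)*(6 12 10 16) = (0 11 3 8 6 12)(7 16 9 14)(10 13) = [11, 1, 2, 8, 4, 5, 12, 16, 6, 14, 13, 3, 0, 10, 7, 15, 9]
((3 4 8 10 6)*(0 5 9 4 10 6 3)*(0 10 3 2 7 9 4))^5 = (0 10 5 2 4 7 8 9 6) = ((0 5 4 8 6 10 2 7 9))^5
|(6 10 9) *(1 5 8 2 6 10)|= 10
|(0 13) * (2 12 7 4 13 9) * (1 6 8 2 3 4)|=|(0 9 3 4 13)(1 6 8 2 12 7)|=30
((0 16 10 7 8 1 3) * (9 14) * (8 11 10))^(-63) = ((0 16 8 1 3)(7 11 10)(9 14))^(-63) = (0 8 3 16 1)(9 14)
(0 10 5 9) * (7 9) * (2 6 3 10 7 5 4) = (0 7 9)(2 6 3 10 4) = [7, 1, 6, 10, 2, 5, 3, 9, 8, 0, 4]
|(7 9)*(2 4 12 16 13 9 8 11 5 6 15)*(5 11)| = 11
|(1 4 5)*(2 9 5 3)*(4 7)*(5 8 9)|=|(1 7 4 3 2 5)(8 9)|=6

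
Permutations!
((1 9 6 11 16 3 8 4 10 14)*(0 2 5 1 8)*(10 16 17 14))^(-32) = (0 17 2 14 5 8 1 4 9 16 6 3 11)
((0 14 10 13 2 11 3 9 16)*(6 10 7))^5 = (0 13 16 10 9 6 3 7 11 14 2)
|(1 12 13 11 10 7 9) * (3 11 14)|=9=|(1 12 13 14 3 11 10 7 9)|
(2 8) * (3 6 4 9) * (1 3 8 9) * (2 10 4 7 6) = [0, 3, 9, 2, 1, 5, 7, 6, 10, 8, 4] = (1 3 2 9 8 10 4)(6 7)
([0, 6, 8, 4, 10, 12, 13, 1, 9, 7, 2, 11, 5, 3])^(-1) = [0, 7, 10, 13, 3, 12, 1, 9, 2, 8, 4, 11, 5, 6]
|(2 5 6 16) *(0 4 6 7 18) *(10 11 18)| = 10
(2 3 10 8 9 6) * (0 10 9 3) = (0 10 8 3 9 6 2) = [10, 1, 0, 9, 4, 5, 2, 7, 3, 6, 8]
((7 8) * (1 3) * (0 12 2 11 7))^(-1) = (0 8 7 11 2 12)(1 3)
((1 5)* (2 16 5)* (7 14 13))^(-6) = (1 16)(2 5)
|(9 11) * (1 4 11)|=|(1 4 11 9)|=4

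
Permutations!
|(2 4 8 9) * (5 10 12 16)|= 4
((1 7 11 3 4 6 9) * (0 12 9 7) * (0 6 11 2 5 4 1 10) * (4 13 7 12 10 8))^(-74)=(1 11 8 12)(2 13)(3 4 9 6)(5 7)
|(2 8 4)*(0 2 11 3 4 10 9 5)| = 6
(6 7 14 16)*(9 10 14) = (6 7 9 10 14 16) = [0, 1, 2, 3, 4, 5, 7, 9, 8, 10, 14, 11, 12, 13, 16, 15, 6]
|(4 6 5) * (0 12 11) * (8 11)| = |(0 12 8 11)(4 6 5)| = 12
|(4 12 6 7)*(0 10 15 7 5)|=|(0 10 15 7 4 12 6 5)|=8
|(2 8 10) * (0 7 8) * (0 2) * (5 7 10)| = |(0 10)(5 7 8)| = 6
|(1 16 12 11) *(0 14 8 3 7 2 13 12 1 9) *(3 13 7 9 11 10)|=8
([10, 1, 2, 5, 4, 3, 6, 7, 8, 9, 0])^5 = [10, 1, 2, 5, 4, 3, 6, 7, 8, 9, 0]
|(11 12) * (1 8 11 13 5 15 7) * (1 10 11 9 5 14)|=11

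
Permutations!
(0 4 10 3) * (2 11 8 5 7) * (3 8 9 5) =(0 4 10 8 3)(2 11 9 5 7) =[4, 1, 11, 0, 10, 7, 6, 2, 3, 5, 8, 9]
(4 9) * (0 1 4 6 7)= (0 1 4 9 6 7)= [1, 4, 2, 3, 9, 5, 7, 0, 8, 6]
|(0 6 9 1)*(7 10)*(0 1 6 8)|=|(0 8)(6 9)(7 10)|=2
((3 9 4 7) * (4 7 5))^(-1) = ((3 9 7)(4 5))^(-1) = (3 7 9)(4 5)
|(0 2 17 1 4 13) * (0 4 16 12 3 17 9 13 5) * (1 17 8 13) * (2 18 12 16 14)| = 8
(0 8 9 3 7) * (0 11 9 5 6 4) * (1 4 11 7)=(0 8 5 6 11 9 3 1 4)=[8, 4, 2, 1, 0, 6, 11, 7, 5, 3, 10, 9]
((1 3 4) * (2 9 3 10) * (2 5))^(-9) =(1 3 2 10 4 9 5)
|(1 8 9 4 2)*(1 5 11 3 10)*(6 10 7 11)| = 24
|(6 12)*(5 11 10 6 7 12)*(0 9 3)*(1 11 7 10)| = |(0 9 3)(1 11)(5 7 12 10 6)| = 30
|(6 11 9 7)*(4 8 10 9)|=7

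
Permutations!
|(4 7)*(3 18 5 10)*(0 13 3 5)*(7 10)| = |(0 13 3 18)(4 10 5 7)| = 4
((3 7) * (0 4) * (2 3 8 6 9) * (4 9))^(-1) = (0 4 6 8 7 3 2 9)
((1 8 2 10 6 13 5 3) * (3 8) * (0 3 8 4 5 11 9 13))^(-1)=(0 6 10 2 8 1 3)(4 5)(9 11 13)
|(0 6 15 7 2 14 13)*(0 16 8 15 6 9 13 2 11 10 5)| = 10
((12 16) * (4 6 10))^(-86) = (16)(4 6 10) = ((4 6 10)(12 16))^(-86)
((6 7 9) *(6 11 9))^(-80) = ((6 7)(9 11))^(-80) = (11)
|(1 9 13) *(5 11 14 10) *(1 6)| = 4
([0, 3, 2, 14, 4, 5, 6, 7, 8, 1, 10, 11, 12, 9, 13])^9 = [0, 9, 2, 1, 4, 5, 6, 7, 8, 13, 10, 11, 12, 14, 3]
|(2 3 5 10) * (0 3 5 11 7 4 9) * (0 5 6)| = |(0 3 11 7 4 9 5 10 2 6)| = 10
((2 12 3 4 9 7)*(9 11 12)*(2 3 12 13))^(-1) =(2 13 11 4 3 7 9)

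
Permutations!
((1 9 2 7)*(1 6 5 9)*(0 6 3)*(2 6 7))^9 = ((0 7 3)(5 9 6))^9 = (9)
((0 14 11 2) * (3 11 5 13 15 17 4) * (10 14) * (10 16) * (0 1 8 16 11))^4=(0 8 5 4 2 10 15)(1 14 17 11 16 13 3)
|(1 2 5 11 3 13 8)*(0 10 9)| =21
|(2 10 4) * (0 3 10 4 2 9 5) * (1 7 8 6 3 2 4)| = 11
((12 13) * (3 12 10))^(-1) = (3 10 13 12)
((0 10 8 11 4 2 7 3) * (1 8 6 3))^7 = (0 3 6 10)(1 8 11 4 2 7)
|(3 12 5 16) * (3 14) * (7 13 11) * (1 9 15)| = 15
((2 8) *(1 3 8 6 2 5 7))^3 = (1 5 3 7 8)(2 6)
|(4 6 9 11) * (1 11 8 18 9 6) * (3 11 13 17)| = 6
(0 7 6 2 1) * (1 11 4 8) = (0 7 6 2 11 4 8 1) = [7, 0, 11, 3, 8, 5, 2, 6, 1, 9, 10, 4]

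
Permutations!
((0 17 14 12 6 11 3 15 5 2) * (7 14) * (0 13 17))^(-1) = ((2 13 17 7 14 12 6 11 3 15 5))^(-1) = (2 5 15 3 11 6 12 14 7 17 13)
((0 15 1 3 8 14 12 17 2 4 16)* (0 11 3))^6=(2 14 11)(3 4 12)(8 16 17)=((0 15 1)(2 4 16 11 3 8 14 12 17))^6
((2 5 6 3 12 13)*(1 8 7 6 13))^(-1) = (1 12 3 6 7 8)(2 13 5)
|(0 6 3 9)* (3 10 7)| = 6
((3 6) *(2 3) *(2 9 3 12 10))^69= (12)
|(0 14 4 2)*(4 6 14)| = |(0 4 2)(6 14)| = 6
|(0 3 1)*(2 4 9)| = |(0 3 1)(2 4 9)| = 3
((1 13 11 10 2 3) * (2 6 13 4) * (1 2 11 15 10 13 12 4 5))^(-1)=(1 5)(2 3)(4 12 6 10 15 13 11)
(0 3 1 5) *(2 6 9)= (0 3 1 5)(2 6 9)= [3, 5, 6, 1, 4, 0, 9, 7, 8, 2]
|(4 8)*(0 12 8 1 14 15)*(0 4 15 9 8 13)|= |(0 12 13)(1 14 9 8 15 4)|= 6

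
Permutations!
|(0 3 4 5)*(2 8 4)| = |(0 3 2 8 4 5)| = 6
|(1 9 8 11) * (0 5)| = 4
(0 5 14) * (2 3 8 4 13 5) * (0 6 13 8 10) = (0 2 3 10)(4 8)(5 14 6 13) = [2, 1, 3, 10, 8, 14, 13, 7, 4, 9, 0, 11, 12, 5, 6]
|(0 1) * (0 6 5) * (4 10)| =|(0 1 6 5)(4 10)| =4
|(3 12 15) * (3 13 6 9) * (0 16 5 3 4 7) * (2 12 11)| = 13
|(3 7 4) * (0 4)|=4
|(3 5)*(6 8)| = 2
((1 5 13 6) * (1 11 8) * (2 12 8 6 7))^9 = ((1 5 13 7 2 12 8)(6 11))^9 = (1 13 2 8 5 7 12)(6 11)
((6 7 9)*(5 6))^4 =(9)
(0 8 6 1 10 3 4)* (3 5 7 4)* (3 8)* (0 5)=(0 3 8 6 1 10)(4 5 7)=[3, 10, 2, 8, 5, 7, 1, 4, 6, 9, 0]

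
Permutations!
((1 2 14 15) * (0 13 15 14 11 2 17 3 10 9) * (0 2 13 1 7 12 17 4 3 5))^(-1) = ((0 1 4 3 10 9 2 11 13 15 7 12 17 5))^(-1) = (0 5 17 12 7 15 13 11 2 9 10 3 4 1)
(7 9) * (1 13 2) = (1 13 2)(7 9) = [0, 13, 1, 3, 4, 5, 6, 9, 8, 7, 10, 11, 12, 2]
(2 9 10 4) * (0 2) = [2, 1, 9, 3, 0, 5, 6, 7, 8, 10, 4] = (0 2 9 10 4)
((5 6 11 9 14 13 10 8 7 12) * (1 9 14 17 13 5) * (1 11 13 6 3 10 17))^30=(17)(3 14 12 8)(5 11 7 10)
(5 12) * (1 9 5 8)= (1 9 5 12 8)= [0, 9, 2, 3, 4, 12, 6, 7, 1, 5, 10, 11, 8]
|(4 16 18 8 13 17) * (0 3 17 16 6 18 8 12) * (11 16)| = 28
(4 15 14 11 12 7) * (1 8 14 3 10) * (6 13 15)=[0, 8, 2, 10, 6, 5, 13, 4, 14, 9, 1, 12, 7, 15, 11, 3]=(1 8 14 11 12 7 4 6 13 15 3 10)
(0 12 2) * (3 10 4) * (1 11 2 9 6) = (0 12 9 6 1 11 2)(3 10 4) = [12, 11, 0, 10, 3, 5, 1, 7, 8, 6, 4, 2, 9]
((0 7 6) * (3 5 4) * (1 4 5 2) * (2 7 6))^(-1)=((0 6)(1 4 3 7 2))^(-1)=(0 6)(1 2 7 3 4)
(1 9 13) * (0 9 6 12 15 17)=(0 9 13 1 6 12 15 17)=[9, 6, 2, 3, 4, 5, 12, 7, 8, 13, 10, 11, 15, 1, 14, 17, 16, 0]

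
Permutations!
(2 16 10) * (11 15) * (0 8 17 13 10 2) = (0 8 17 13 10)(2 16)(11 15) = [8, 1, 16, 3, 4, 5, 6, 7, 17, 9, 0, 15, 12, 10, 14, 11, 2, 13]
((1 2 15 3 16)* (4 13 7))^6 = (1 2 15 3 16)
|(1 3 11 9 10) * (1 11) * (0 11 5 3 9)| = 10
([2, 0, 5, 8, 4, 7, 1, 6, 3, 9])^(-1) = (9)(0 1 6 7 5 2)(3 8)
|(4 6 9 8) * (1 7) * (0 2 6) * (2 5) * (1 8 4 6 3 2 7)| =14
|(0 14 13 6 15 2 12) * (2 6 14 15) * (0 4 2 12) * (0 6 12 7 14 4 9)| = |(0 15 12 9)(2 6 7 14 13 4)| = 12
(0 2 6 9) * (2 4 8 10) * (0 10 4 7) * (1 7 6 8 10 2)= [6, 7, 8, 3, 10, 5, 9, 0, 4, 2, 1]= (0 6 9 2 8 4 10 1 7)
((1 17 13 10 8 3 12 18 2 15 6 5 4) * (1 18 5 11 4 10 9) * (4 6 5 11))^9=((1 17 13 9)(2 15 5 10 8 3 12 11 6 4 18))^9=(1 17 13 9)(2 4 11 3 10 15 18 6 12 8 5)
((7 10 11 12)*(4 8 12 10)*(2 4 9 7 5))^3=(2 12 4 5 8)(7 9)(10 11)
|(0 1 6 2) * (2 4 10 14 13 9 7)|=10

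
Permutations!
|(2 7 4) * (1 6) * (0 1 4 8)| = 7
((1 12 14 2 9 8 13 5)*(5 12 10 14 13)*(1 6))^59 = (1 2 5 10 9 6 14 8)(12 13)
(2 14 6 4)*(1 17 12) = (1 17 12)(2 14 6 4) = [0, 17, 14, 3, 2, 5, 4, 7, 8, 9, 10, 11, 1, 13, 6, 15, 16, 12]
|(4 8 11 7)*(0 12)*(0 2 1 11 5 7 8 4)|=|(0 12 2 1 11 8 5 7)|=8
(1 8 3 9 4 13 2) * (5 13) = (1 8 3 9 4 5 13 2) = [0, 8, 1, 9, 5, 13, 6, 7, 3, 4, 10, 11, 12, 2]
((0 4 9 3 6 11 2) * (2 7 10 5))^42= (0 9 6 7 5)(2 4 3 11 10)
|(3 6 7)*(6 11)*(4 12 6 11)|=|(3 4 12 6 7)|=5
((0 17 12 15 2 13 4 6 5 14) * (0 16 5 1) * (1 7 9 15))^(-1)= (0 1 12 17)(2 15 9 7 6 4 13)(5 16 14)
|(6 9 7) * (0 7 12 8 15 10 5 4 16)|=11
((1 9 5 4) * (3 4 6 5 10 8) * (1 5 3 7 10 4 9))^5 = ((3 9 4 5 6)(7 10 8))^5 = (7 8 10)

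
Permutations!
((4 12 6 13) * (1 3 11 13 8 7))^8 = ((1 3 11 13 4 12 6 8 7))^8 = (1 7 8 6 12 4 13 11 3)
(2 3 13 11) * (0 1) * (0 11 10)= (0 1 11 2 3 13 10)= [1, 11, 3, 13, 4, 5, 6, 7, 8, 9, 0, 2, 12, 10]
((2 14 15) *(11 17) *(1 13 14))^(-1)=(1 2 15 14 13)(11 17)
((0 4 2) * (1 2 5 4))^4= (5)(0 1 2)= ((0 1 2)(4 5))^4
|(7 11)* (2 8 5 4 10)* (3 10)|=|(2 8 5 4 3 10)(7 11)|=6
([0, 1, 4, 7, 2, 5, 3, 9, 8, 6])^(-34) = [0, 1, 2, 9, 4, 5, 7, 6, 8, 3]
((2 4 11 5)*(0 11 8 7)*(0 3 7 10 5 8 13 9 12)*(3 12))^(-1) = ((0 11 8 10 5 2 4 13 9 3 7 12))^(-1) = (0 12 7 3 9 13 4 2 5 10 8 11)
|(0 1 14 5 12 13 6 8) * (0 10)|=9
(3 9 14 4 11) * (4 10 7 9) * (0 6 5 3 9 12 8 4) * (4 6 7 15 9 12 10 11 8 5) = [7, 1, 2, 0, 8, 3, 4, 10, 6, 14, 15, 12, 5, 13, 11, 9] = (0 7 10 15 9 14 11 12 5 3)(4 8 6)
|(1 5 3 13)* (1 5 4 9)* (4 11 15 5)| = |(1 11 15 5 3 13 4 9)| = 8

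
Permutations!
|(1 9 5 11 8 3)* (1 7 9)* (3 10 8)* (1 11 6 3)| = |(1 11)(3 7 9 5 6)(8 10)| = 10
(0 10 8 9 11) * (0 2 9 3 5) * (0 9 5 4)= [10, 1, 5, 4, 0, 9, 6, 7, 3, 11, 8, 2]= (0 10 8 3 4)(2 5 9 11)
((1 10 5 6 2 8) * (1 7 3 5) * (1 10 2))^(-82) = ((10)(1 2 8 7 3 5 6))^(-82) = (10)(1 8 3 6 2 7 5)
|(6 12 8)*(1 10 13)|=|(1 10 13)(6 12 8)|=3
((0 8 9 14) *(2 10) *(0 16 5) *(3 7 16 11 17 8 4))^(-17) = ((0 4 3 7 16 5)(2 10)(8 9 14 11 17))^(-17) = (0 4 3 7 16 5)(2 10)(8 11 9 17 14)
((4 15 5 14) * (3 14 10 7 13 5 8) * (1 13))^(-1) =(1 7 10 5 13)(3 8 15 4 14)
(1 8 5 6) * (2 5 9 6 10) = (1 8 9 6)(2 5 10) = [0, 8, 5, 3, 4, 10, 1, 7, 9, 6, 2]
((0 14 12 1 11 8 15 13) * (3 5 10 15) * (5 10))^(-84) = (0 3 12 15 11)(1 13 8 14 10)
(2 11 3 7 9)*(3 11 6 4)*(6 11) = (2 11 6 4 3 7 9) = [0, 1, 11, 7, 3, 5, 4, 9, 8, 2, 10, 6]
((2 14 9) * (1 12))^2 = ((1 12)(2 14 9))^2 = (2 9 14)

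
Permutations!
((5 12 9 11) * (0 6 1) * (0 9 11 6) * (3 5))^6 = (3 12)(5 11)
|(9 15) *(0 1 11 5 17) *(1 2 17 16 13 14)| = 6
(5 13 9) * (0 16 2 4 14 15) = (0 16 2 4 14 15)(5 13 9) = [16, 1, 4, 3, 14, 13, 6, 7, 8, 5, 10, 11, 12, 9, 15, 0, 2]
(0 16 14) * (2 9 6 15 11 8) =(0 16 14)(2 9 6 15 11 8) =[16, 1, 9, 3, 4, 5, 15, 7, 2, 6, 10, 8, 12, 13, 0, 11, 14]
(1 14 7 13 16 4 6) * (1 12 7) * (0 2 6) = (0 2 6 12 7 13 16 4)(1 14) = [2, 14, 6, 3, 0, 5, 12, 13, 8, 9, 10, 11, 7, 16, 1, 15, 4]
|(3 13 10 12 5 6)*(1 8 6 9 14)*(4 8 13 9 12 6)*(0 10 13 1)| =|(0 10 6 3 9 14)(4 8)(5 12)| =6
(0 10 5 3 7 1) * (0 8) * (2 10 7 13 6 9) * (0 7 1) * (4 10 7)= (0 1 8 4 10 5 3 13 6 9 2 7)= [1, 8, 7, 13, 10, 3, 9, 0, 4, 2, 5, 11, 12, 6]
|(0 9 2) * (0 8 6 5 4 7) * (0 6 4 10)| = 9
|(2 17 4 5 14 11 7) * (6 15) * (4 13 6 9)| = 11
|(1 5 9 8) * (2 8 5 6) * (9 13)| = 12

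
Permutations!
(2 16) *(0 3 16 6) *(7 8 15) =(0 3 16 2 6)(7 8 15) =[3, 1, 6, 16, 4, 5, 0, 8, 15, 9, 10, 11, 12, 13, 14, 7, 2]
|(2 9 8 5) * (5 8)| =|(2 9 5)| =3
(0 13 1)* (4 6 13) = (0 4 6 13 1) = [4, 0, 2, 3, 6, 5, 13, 7, 8, 9, 10, 11, 12, 1]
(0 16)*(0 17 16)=(16 17)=[0, 1, 2, 3, 4, 5, 6, 7, 8, 9, 10, 11, 12, 13, 14, 15, 17, 16]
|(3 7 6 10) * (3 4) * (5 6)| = 6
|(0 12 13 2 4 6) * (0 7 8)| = 8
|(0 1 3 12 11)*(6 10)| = |(0 1 3 12 11)(6 10)| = 10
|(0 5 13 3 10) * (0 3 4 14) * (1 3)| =15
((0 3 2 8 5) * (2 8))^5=((0 3 8 5))^5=(0 3 8 5)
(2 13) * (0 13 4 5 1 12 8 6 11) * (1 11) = [13, 12, 4, 3, 5, 11, 1, 7, 6, 9, 10, 0, 8, 2] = (0 13 2 4 5 11)(1 12 8 6)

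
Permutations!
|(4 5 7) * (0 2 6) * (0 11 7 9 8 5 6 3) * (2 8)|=12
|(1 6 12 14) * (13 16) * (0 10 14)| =|(0 10 14 1 6 12)(13 16)| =6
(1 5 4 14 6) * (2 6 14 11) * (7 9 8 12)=(14)(1 5 4 11 2 6)(7 9 8 12)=[0, 5, 6, 3, 11, 4, 1, 9, 12, 8, 10, 2, 7, 13, 14]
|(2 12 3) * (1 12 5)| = 5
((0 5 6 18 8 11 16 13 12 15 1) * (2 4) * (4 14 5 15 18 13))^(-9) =((0 15 1)(2 14 5 6 13 12 18 8 11 16 4))^(-9) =(2 5 13 18 11 4 14 6 12 8 16)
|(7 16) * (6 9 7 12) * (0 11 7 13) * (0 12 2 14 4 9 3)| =12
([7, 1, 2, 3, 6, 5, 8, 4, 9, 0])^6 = (9)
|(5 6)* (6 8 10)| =4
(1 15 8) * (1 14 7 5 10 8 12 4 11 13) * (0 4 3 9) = [4, 15, 2, 9, 11, 10, 6, 5, 14, 0, 8, 13, 3, 1, 7, 12] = (0 4 11 13 1 15 12 3 9)(5 10 8 14 7)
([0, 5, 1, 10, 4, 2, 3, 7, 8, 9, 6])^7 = [0, 5, 1, 10, 4, 2, 3, 7, 8, 9, 6]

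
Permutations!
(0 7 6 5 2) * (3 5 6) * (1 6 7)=(0 1 6 7 3 5 2)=[1, 6, 0, 5, 4, 2, 7, 3]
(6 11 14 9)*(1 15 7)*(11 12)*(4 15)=(1 4 15 7)(6 12 11 14 9)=[0, 4, 2, 3, 15, 5, 12, 1, 8, 6, 10, 14, 11, 13, 9, 7]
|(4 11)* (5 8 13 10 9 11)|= |(4 5 8 13 10 9 11)|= 7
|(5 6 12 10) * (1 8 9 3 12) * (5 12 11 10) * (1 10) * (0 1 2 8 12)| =|(0 1 12 5 6 10)(2 8 9 3 11)| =30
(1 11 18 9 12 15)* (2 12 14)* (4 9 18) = (18)(1 11 4 9 14 2 12 15) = [0, 11, 12, 3, 9, 5, 6, 7, 8, 14, 10, 4, 15, 13, 2, 1, 16, 17, 18]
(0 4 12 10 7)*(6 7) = (0 4 12 10 6 7) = [4, 1, 2, 3, 12, 5, 7, 0, 8, 9, 6, 11, 10]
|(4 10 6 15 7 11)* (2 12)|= 6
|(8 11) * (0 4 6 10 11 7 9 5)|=|(0 4 6 10 11 8 7 9 5)|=9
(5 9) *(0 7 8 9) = [7, 1, 2, 3, 4, 0, 6, 8, 9, 5] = (0 7 8 9 5)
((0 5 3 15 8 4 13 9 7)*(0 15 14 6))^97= ((0 5 3 14 6)(4 13 9 7 15 8))^97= (0 3 6 5 14)(4 13 9 7 15 8)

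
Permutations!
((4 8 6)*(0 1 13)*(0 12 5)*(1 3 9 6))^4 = (0 4 12 9 1)(3 8 5 6 13) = ((0 3 9 6 4 8 1 13 12 5))^4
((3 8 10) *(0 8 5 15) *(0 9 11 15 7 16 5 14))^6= (16)(0 8 10 3 14)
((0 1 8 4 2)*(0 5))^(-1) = (0 5 2 4 8 1)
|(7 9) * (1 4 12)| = 6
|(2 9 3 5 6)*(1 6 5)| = 5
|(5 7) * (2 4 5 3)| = 5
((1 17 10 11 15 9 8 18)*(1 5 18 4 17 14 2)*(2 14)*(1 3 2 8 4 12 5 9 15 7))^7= (1 17 5 7 4 12 11 9 8 10 18)(2 3)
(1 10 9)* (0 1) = (0 1 10 9) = [1, 10, 2, 3, 4, 5, 6, 7, 8, 0, 9]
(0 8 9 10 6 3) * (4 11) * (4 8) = (0 4 11 8 9 10 6 3) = [4, 1, 2, 0, 11, 5, 3, 7, 9, 10, 6, 8]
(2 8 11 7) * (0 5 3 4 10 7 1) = [5, 0, 8, 4, 10, 3, 6, 2, 11, 9, 7, 1] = (0 5 3 4 10 7 2 8 11 1)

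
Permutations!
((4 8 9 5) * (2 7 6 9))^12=(2 4 9 7 8 5 6)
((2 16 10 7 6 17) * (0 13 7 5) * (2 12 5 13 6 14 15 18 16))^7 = (18)(0 17 5 6 12)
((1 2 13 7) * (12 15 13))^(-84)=((1 2 12 15 13 7))^(-84)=(15)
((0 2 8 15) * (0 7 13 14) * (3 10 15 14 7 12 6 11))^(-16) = ((0 2 8 14)(3 10 15 12 6 11)(7 13))^(-16) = (3 15 6)(10 12 11)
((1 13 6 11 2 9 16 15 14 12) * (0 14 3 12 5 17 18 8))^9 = ((0 14 5 17 18 8)(1 13 6 11 2 9 16 15 3 12))^9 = (0 17)(1 12 3 15 16 9 2 11 6 13)(5 8)(14 18)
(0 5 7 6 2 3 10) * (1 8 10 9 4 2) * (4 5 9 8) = [9, 4, 3, 8, 2, 7, 1, 6, 10, 5, 0] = (0 9 5 7 6 1 4 2 3 8 10)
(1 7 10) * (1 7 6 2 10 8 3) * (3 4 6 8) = (1 8 4 6 2 10 7 3) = [0, 8, 10, 1, 6, 5, 2, 3, 4, 9, 7]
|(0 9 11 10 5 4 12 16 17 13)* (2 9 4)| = |(0 4 12 16 17 13)(2 9 11 10 5)| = 30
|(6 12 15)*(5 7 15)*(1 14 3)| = 15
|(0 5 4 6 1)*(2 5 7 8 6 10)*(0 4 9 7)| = 9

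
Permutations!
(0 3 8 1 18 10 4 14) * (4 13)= (0 3 8 1 18 10 13 4 14)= [3, 18, 2, 8, 14, 5, 6, 7, 1, 9, 13, 11, 12, 4, 0, 15, 16, 17, 10]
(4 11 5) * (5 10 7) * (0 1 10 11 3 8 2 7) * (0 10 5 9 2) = (11)(0 1 5 4 3 8)(2 7 9) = [1, 5, 7, 8, 3, 4, 6, 9, 0, 2, 10, 11]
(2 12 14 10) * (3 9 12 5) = (2 5 3 9 12 14 10) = [0, 1, 5, 9, 4, 3, 6, 7, 8, 12, 2, 11, 14, 13, 10]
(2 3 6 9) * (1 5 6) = (1 5 6 9 2 3) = [0, 5, 3, 1, 4, 6, 9, 7, 8, 2]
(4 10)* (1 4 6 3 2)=(1 4 10 6 3 2)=[0, 4, 1, 2, 10, 5, 3, 7, 8, 9, 6]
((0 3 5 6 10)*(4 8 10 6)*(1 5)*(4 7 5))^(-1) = ((0 3 1 4 8 10)(5 7))^(-1) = (0 10 8 4 1 3)(5 7)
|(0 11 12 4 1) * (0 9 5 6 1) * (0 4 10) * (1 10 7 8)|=|(0 11 12 7 8 1 9 5 6 10)|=10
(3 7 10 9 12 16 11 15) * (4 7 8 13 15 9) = [0, 1, 2, 8, 7, 5, 6, 10, 13, 12, 4, 9, 16, 15, 14, 3, 11] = (3 8 13 15)(4 7 10)(9 12 16 11)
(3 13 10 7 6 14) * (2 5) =(2 5)(3 13 10 7 6 14) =[0, 1, 5, 13, 4, 2, 14, 6, 8, 9, 7, 11, 12, 10, 3]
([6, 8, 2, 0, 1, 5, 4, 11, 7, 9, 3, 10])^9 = [0, 1, 2, 3, 4, 5, 6, 7, 8, 9, 10, 11]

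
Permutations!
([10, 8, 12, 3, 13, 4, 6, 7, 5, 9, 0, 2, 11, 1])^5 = (13)(0 10)(2 11 12)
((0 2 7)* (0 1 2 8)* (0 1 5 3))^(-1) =((0 8 1 2 7 5 3))^(-1) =(0 3 5 7 2 1 8)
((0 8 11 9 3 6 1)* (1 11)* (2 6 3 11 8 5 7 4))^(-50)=(11)(0 8 2 7)(1 6 4 5)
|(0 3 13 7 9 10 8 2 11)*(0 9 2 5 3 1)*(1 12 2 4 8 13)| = |(0 12 2 11 9 10 13 7 4 8 5 3 1)| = 13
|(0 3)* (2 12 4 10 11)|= 10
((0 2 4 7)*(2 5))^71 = ((0 5 2 4 7))^71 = (0 5 2 4 7)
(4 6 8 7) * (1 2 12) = [0, 2, 12, 3, 6, 5, 8, 4, 7, 9, 10, 11, 1] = (1 2 12)(4 6 8 7)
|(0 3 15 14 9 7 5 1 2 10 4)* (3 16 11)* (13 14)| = |(0 16 11 3 15 13 14 9 7 5 1 2 10 4)| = 14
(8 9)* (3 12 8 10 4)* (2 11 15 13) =[0, 1, 11, 12, 3, 5, 6, 7, 9, 10, 4, 15, 8, 2, 14, 13] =(2 11 15 13)(3 12 8 9 10 4)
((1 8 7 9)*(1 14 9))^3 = (9 14)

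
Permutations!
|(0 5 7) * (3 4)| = 6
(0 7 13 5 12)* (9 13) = (0 7 9 13 5 12) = [7, 1, 2, 3, 4, 12, 6, 9, 8, 13, 10, 11, 0, 5]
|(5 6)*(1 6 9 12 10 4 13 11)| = |(1 6 5 9 12 10 4 13 11)| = 9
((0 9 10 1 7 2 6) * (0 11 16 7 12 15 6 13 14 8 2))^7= ((0 9 10 1 12 15 6 11 16 7)(2 13 14 8))^7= (0 11 12 9 16 15 10 7 6 1)(2 8 14 13)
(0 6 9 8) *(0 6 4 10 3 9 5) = (0 4 10 3 9 8 6 5) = [4, 1, 2, 9, 10, 0, 5, 7, 6, 8, 3]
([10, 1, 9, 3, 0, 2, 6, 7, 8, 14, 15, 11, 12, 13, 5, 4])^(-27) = [10, 1, 9, 3, 0, 2, 6, 7, 8, 14, 15, 11, 12, 13, 5, 4]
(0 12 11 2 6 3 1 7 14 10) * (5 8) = (0 12 11 2 6 3 1 7 14 10)(5 8) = [12, 7, 6, 1, 4, 8, 3, 14, 5, 9, 0, 2, 11, 13, 10]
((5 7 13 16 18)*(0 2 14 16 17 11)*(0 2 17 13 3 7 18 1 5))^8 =((0 17 11 2 14 16 1 5 18)(3 7))^8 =(0 18 5 1 16 14 2 11 17)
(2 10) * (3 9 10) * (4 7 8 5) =(2 3 9 10)(4 7 8 5) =[0, 1, 3, 9, 7, 4, 6, 8, 5, 10, 2]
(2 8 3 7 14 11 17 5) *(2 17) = [0, 1, 8, 7, 4, 17, 6, 14, 3, 9, 10, 2, 12, 13, 11, 15, 16, 5] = (2 8 3 7 14 11)(5 17)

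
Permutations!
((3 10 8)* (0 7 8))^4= (0 10 3 8 7)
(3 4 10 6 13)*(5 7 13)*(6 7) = (3 4 10 7 13)(5 6) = [0, 1, 2, 4, 10, 6, 5, 13, 8, 9, 7, 11, 12, 3]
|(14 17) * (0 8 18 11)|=|(0 8 18 11)(14 17)|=4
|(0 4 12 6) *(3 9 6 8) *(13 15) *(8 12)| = |(0 4 8 3 9 6)(13 15)| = 6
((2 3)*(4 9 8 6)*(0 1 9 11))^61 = (0 4 8 1 11 6 9)(2 3)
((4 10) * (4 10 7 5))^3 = (10)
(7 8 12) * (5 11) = (5 11)(7 8 12) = [0, 1, 2, 3, 4, 11, 6, 8, 12, 9, 10, 5, 7]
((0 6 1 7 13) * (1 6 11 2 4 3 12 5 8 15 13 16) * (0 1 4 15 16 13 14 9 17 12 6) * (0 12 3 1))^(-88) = (0 1 8 6 9 2 13 4 5 3 14 11 7 16 12 17 15)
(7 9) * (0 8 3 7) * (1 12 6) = (0 8 3 7 9)(1 12 6) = [8, 12, 2, 7, 4, 5, 1, 9, 3, 0, 10, 11, 6]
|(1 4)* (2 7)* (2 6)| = |(1 4)(2 7 6)| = 6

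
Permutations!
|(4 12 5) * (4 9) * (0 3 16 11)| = |(0 3 16 11)(4 12 5 9)| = 4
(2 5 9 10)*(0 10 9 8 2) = (0 10)(2 5 8) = [10, 1, 5, 3, 4, 8, 6, 7, 2, 9, 0]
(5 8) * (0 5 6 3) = [5, 1, 2, 0, 4, 8, 3, 7, 6] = (0 5 8 6 3)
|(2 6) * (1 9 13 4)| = 4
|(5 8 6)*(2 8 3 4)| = |(2 8 6 5 3 4)| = 6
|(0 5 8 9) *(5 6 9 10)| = |(0 6 9)(5 8 10)| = 3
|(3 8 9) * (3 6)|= |(3 8 9 6)|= 4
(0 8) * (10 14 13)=(0 8)(10 14 13)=[8, 1, 2, 3, 4, 5, 6, 7, 0, 9, 14, 11, 12, 10, 13]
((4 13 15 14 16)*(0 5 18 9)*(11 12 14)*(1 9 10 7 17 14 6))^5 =(0 17 15 9 7 13 1 10 4 6 18 16 12 5 14 11)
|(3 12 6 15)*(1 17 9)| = 12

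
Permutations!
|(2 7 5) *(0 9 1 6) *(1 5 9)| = 12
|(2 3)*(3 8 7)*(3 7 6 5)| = |(2 8 6 5 3)| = 5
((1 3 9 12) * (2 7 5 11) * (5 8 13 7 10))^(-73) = (1 12 9 3)(2 11 5 10)(7 13 8)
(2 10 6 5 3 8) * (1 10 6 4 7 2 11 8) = (1 10 4 7 2 6 5 3)(8 11) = [0, 10, 6, 1, 7, 3, 5, 2, 11, 9, 4, 8]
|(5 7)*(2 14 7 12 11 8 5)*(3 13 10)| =12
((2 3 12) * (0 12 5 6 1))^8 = (0 12 2 3 5 6 1)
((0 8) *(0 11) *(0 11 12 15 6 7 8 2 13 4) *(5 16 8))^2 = (0 13)(2 4)(5 8 15 7 16 12 6)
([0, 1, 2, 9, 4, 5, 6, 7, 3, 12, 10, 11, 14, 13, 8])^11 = (3 9 12 14 8)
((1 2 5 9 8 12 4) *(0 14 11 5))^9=(0 2 1 4 12 8 9 5 11 14)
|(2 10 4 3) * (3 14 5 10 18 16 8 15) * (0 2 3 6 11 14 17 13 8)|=20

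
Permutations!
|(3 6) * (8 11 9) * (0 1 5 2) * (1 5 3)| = |(0 5 2)(1 3 6)(8 11 9)| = 3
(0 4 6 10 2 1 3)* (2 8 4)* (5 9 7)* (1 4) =(0 2 4 6 10 8 1 3)(5 9 7) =[2, 3, 4, 0, 6, 9, 10, 5, 1, 7, 8]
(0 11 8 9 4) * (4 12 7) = [11, 1, 2, 3, 0, 5, 6, 4, 9, 12, 10, 8, 7] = (0 11 8 9 12 7 4)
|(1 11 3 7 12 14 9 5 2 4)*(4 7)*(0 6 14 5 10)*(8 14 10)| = |(0 6 10)(1 11 3 4)(2 7 12 5)(8 14 9)| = 12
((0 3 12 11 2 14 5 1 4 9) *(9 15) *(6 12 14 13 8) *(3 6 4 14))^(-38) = (0 12 2 8 15)(1 14 5)(4 9 6 11 13)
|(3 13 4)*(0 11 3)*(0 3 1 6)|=12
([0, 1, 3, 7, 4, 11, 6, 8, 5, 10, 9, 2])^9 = [0, 1, 8, 5, 4, 3, 6, 11, 2, 10, 9, 7]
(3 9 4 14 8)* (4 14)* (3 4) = (3 9 14 8 4) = [0, 1, 2, 9, 3, 5, 6, 7, 4, 14, 10, 11, 12, 13, 8]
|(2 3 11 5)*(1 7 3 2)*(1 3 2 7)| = 6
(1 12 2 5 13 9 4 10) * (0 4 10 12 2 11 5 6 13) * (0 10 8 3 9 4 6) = (0 6 13 4 12 11 5 10 1 2)(3 9 8) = [6, 2, 0, 9, 12, 10, 13, 7, 3, 8, 1, 5, 11, 4]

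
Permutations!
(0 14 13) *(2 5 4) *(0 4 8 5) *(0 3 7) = [14, 1, 3, 7, 2, 8, 6, 0, 5, 9, 10, 11, 12, 4, 13] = (0 14 13 4 2 3 7)(5 8)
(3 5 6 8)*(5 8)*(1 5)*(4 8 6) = (1 5 4 8 3 6) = [0, 5, 2, 6, 8, 4, 1, 7, 3]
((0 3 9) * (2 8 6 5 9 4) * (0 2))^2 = (0 4 3)(2 6 9 8 5)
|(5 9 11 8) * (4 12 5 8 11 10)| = |(4 12 5 9 10)| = 5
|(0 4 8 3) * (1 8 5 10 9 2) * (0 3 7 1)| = 6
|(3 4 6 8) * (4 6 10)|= 6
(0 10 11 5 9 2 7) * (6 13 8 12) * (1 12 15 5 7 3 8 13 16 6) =[10, 12, 3, 8, 4, 9, 16, 0, 15, 2, 11, 7, 1, 13, 14, 5, 6] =(0 10 11 7)(1 12)(2 3 8 15 5 9)(6 16)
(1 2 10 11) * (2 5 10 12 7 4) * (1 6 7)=(1 5 10 11 6 7 4 2 12)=[0, 5, 12, 3, 2, 10, 7, 4, 8, 9, 11, 6, 1]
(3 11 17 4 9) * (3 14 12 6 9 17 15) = [0, 1, 2, 11, 17, 5, 9, 7, 8, 14, 10, 15, 6, 13, 12, 3, 16, 4] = (3 11 15)(4 17)(6 9 14 12)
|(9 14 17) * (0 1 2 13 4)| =|(0 1 2 13 4)(9 14 17)| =15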